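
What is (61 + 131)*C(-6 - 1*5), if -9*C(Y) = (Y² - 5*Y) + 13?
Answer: -4032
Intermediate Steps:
C(Y) = -13/9 - Y²/9 + 5*Y/9 (C(Y) = -((Y² - 5*Y) + 13)/9 = -(13 + Y² - 5*Y)/9 = -13/9 - Y²/9 + 5*Y/9)
(61 + 131)*C(-6 - 1*5) = (61 + 131)*(-13/9 - (-6 - 1*5)²/9 + 5*(-6 - 1*5)/9) = 192*(-13/9 - (-6 - 5)²/9 + 5*(-6 - 5)/9) = 192*(-13/9 - ⅑*(-11)² + (5/9)*(-11)) = 192*(-13/9 - ⅑*121 - 55/9) = 192*(-13/9 - 121/9 - 55/9) = 192*(-21) = -4032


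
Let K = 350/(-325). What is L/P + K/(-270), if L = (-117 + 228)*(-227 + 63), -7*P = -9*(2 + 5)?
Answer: -3549773/1755 ≈ -2022.7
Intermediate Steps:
K = -14/13 (K = 350*(-1/325) = -14/13 ≈ -1.0769)
P = 9 (P = -(-9)*(2 + 5)/7 = -(-9)*7/7 = -⅐*(-63) = 9)
L = -18204 (L = 111*(-164) = -18204)
L/P + K/(-270) = -18204/9 - 14/13/(-270) = -18204*⅑ - 14/13*(-1/270) = -6068/3 + 7/1755 = -3549773/1755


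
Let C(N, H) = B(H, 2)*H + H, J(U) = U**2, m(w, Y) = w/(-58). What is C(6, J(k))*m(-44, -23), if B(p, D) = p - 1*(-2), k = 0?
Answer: 0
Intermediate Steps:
B(p, D) = 2 + p (B(p, D) = p + 2 = 2 + p)
m(w, Y) = -w/58 (m(w, Y) = w*(-1/58) = -w/58)
C(N, H) = H + H*(2 + H) (C(N, H) = (2 + H)*H + H = H*(2 + H) + H = H + H*(2 + H))
C(6, J(k))*m(-44, -23) = (0**2*(3 + 0**2))*(-1/58*(-44)) = (0*(3 + 0))*(22/29) = (0*3)*(22/29) = 0*(22/29) = 0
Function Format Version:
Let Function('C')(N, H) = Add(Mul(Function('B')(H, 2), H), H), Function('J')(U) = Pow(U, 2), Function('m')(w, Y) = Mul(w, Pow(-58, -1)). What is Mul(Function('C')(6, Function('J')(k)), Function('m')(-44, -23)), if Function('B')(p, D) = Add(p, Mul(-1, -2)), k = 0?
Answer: 0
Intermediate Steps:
Function('B')(p, D) = Add(2, p) (Function('B')(p, D) = Add(p, 2) = Add(2, p))
Function('m')(w, Y) = Mul(Rational(-1, 58), w) (Function('m')(w, Y) = Mul(w, Rational(-1, 58)) = Mul(Rational(-1, 58), w))
Function('C')(N, H) = Add(H, Mul(H, Add(2, H))) (Function('C')(N, H) = Add(Mul(Add(2, H), H), H) = Add(Mul(H, Add(2, H)), H) = Add(H, Mul(H, Add(2, H))))
Mul(Function('C')(6, Function('J')(k)), Function('m')(-44, -23)) = Mul(Mul(Pow(0, 2), Add(3, Pow(0, 2))), Mul(Rational(-1, 58), -44)) = Mul(Mul(0, Add(3, 0)), Rational(22, 29)) = Mul(Mul(0, 3), Rational(22, 29)) = Mul(0, Rational(22, 29)) = 0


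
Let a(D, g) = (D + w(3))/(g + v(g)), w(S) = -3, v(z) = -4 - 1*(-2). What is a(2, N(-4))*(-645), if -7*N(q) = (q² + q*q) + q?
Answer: -215/2 ≈ -107.50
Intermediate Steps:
v(z) = -2 (v(z) = -4 + 2 = -2)
N(q) = -2*q²/7 - q/7 (N(q) = -((q² + q*q) + q)/7 = -((q² + q²) + q)/7 = -(2*q² + q)/7 = -(q + 2*q²)/7 = -2*q²/7 - q/7)
a(D, g) = (-3 + D)/(-2 + g) (a(D, g) = (D - 3)/(g - 2) = (-3 + D)/(-2 + g))
a(2, N(-4))*(-645) = ((-3 + 2)/(-2 - ⅐*(-4)*(1 + 2*(-4))))*(-645) = (-1/(-2 - ⅐*(-4)*(1 - 8)))*(-645) = (-1/(-2 - ⅐*(-4)*(-7)))*(-645) = (-1/(-2 - 4))*(-645) = (-1/(-6))*(-645) = -⅙*(-1)*(-645) = (⅙)*(-645) = -215/2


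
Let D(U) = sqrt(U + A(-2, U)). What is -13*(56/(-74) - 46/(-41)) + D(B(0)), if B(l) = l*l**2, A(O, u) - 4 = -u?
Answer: -4168/1517 ≈ -2.7475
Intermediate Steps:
A(O, u) = 4 - u
B(l) = l**3
D(U) = 2 (D(U) = sqrt(U + (4 - U)) = sqrt(4) = 2)
-13*(56/(-74) - 46/(-41)) + D(B(0)) = -13*(56/(-74) - 46/(-41)) + 2 = -13*(56*(-1/74) - 46*(-1/41)) + 2 = -13*(-28/37 + 46/41) + 2 = -13*554/1517 + 2 = -7202/1517 + 2 = -4168/1517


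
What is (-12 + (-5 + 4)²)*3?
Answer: -33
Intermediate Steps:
(-12 + (-5 + 4)²)*3 = (-12 + (-1)²)*3 = (-12 + 1)*3 = -11*3 = -33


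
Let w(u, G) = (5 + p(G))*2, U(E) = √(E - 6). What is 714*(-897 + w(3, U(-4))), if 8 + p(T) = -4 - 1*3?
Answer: -654738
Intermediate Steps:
U(E) = √(-6 + E)
p(T) = -15 (p(T) = -8 + (-4 - 1*3) = -8 + (-4 - 3) = -8 - 7 = -15)
w(u, G) = -20 (w(u, G) = (5 - 15)*2 = -10*2 = -20)
714*(-897 + w(3, U(-4))) = 714*(-897 - 20) = 714*(-917) = -654738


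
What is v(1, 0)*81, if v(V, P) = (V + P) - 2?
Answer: -81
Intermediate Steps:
v(V, P) = -2 + P + V (v(V, P) = (P + V) - 2 = -2 + P + V)
v(1, 0)*81 = (-2 + 0 + 1)*81 = -1*81 = -81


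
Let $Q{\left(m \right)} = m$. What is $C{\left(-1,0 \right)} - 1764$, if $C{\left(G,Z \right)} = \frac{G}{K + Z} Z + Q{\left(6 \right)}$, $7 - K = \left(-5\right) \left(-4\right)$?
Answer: $-1758$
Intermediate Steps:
$K = -13$ ($K = 7 - \left(-5\right) \left(-4\right) = 7 - 20 = -13$)
$C{\left(G,Z \right)} = 6 + \frac{G Z}{-13 + Z}$ ($C{\left(G,Z \right)} = \frac{G}{-13 + Z} Z + 6 = \frac{G Z}{-13 + Z} + 6 = 6 + \frac{G Z}{-13 + Z}$)
$C{\left(-1,0 \right)} - 1764 = \frac{-78 + 6 \cdot 0 - 0}{-13 + 0} - 1764 = \frac{-78 + 0 + 0}{-13} - 1764 = \left(- \frac{1}{13}\right) \left(-78\right) - 1764 = 6 - 1764 = -1758$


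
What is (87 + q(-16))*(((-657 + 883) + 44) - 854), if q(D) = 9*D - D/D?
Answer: 33872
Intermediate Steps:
q(D) = -1 + 9*D (q(D) = 9*D - 1*1 = 9*D - 1 = -1 + 9*D)
(87 + q(-16))*(((-657 + 883) + 44) - 854) = (87 + (-1 + 9*(-16)))*(((-657 + 883) + 44) - 854) = (87 + (-1 - 144))*((226 + 44) - 854) = (87 - 145)*(270 - 854) = -58*(-584) = 33872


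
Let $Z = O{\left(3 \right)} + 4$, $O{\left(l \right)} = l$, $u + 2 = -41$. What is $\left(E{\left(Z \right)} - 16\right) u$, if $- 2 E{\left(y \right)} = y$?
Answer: $\frac{1677}{2} \approx 838.5$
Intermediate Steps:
$u = -43$ ($u = -2 - 41 = -43$)
$Z = 7$ ($Z = 3 + 4 = 7$)
$E{\left(y \right)} = - \frac{y}{2}$
$\left(E{\left(Z \right)} - 16\right) u = \left(\left(- \frac{1}{2}\right) 7 - 16\right) \left(-43\right) = \left(- \frac{7}{2} - 16\right) \left(-43\right) = \left(- \frac{39}{2}\right) \left(-43\right) = \frac{1677}{2}$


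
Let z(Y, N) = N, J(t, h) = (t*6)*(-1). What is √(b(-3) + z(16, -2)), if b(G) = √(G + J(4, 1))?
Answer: √(-2 + 3*I*√3) ≈ 1.3356 + 1.9452*I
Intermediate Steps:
J(t, h) = -6*t (J(t, h) = (6*t)*(-1) = -6*t)
b(G) = √(-24 + G) (b(G) = √(G - 6*4) = √(G - 24) = √(-24 + G))
√(b(-3) + z(16, -2)) = √(√(-24 - 3) - 2) = √(√(-27) - 2) = √(3*I*√3 - 2) = √(-2 + 3*I*√3)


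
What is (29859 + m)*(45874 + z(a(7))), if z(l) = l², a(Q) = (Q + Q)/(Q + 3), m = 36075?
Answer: 75619638666/25 ≈ 3.0248e+9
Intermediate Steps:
a(Q) = 2*Q/(3 + Q) (a(Q) = (2*Q)/(3 + Q) = 2*Q/(3 + Q))
(29859 + m)*(45874 + z(a(7))) = (29859 + 36075)*(45874 + (2*7/(3 + 7))²) = 65934*(45874 + (2*7/10)²) = 65934*(45874 + (2*7*(⅒))²) = 65934*(45874 + (7/5)²) = 65934*(45874 + 49/25) = 65934*(1146899/25) = 75619638666/25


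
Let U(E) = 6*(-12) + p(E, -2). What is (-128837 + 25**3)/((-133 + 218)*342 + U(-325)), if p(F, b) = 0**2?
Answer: -56606/14499 ≈ -3.9041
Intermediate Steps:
p(F, b) = 0
U(E) = -72 (U(E) = 6*(-12) + 0 = -72 + 0 = -72)
(-128837 + 25**3)/((-133 + 218)*342 + U(-325)) = (-128837 + 25**3)/((-133 + 218)*342 - 72) = (-128837 + 15625)/(85*342 - 72) = -113212/(29070 - 72) = -113212/28998 = -113212*1/28998 = -56606/14499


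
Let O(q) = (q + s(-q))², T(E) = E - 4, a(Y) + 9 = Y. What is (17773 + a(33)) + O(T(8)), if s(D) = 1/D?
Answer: 284977/16 ≈ 17811.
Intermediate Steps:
a(Y) = -9 + Y
T(E) = -4 + E
O(q) = (q - 1/q)² (O(q) = (q + 1/(-q))² = (q - 1/q)²)
(17773 + a(33)) + O(T(8)) = (17773 + (-9 + 33)) + (-1 + (-4 + 8)²)²/(-4 + 8)² = (17773 + 24) + (-1 + 4²)²/4² = 17797 + (-1 + 16)²/16 = 17797 + (1/16)*15² = 17797 + (1/16)*225 = 17797 + 225/16 = 284977/16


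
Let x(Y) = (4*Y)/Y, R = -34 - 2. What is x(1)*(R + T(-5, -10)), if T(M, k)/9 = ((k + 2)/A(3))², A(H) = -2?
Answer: 432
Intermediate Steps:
R = -36
T(M, k) = 9*(-1 - k/2)² (T(M, k) = 9*((k + 2)/(-2))² = 9*((2 + k)*(-½))² = 9*(-1 - k/2)²)
x(Y) = 4
x(1)*(R + T(-5, -10)) = 4*(-36 + 9*(2 - 10)²/4) = 4*(-36 + (9/4)*(-8)²) = 4*(-36 + (9/4)*64) = 4*(-36 + 144) = 4*108 = 432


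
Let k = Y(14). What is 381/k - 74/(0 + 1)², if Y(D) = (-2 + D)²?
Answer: -3425/48 ≈ -71.354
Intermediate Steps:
k = 144 (k = (-2 + 14)² = 12² = 144)
381/k - 74/(0 + 1)² = 381/144 - 74/(0 + 1)² = 381*(1/144) - 74/(1²) = 127/48 - 74/1 = 127/48 - 74*1 = 127/48 - 74 = -3425/48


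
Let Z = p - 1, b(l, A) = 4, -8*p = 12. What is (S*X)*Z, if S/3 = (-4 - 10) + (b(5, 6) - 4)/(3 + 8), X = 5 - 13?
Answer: -840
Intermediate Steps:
p = -3/2 (p = -⅛*12 = -3/2 ≈ -1.5000)
X = -8
Z = -5/2 (Z = -3/2 - 1 = -5/2 ≈ -2.5000)
S = -42 (S = 3*((-4 - 10) + (4 - 4)/(3 + 8)) = 3*(-14 + 0/11) = 3*(-14 + 0*(1/11)) = 3*(-14 + 0) = 3*(-14) = -42)
(S*X)*Z = -42*(-8)*(-5/2) = 336*(-5/2) = -840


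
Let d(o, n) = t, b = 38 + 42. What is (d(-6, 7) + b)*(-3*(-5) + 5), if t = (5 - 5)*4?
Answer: 1600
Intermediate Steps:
b = 80
t = 0 (t = 0*4 = 0)
d(o, n) = 0
(d(-6, 7) + b)*(-3*(-5) + 5) = (0 + 80)*(-3*(-5) + 5) = 80*(15 + 5) = 80*20 = 1600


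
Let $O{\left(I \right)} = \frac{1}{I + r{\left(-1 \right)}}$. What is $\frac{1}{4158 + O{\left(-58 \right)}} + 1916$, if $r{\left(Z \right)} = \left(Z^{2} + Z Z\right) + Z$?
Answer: $\frac{454101637}{237005} \approx 1916.0$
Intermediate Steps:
$r{\left(Z \right)} = Z + 2 Z^{2}$ ($r{\left(Z \right)} = \left(Z^{2} + Z^{2}\right) + Z = 2 Z^{2} + Z = Z + 2 Z^{2}$)
$O{\left(I \right)} = \frac{1}{1 + I}$ ($O{\left(I \right)} = \frac{1}{I - \left(1 + 2 \left(-1\right)\right)} = \frac{1}{I - \left(1 - 2\right)} = \frac{1}{I - -1} = \frac{1}{I + 1} = \frac{1}{1 + I}$)
$\frac{1}{4158 + O{\left(-58 \right)}} + 1916 = \frac{1}{4158 + \frac{1}{1 - 58}} + 1916 = \frac{1}{4158 + \frac{1}{-57}} + 1916 = \frac{1}{4158 - \frac{1}{57}} + 1916 = \frac{1}{\frac{237005}{57}} + 1916 = \frac{57}{237005} + 1916 = \frac{454101637}{237005}$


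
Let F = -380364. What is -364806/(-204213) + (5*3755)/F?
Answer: 44974990103/25891757844 ≈ 1.7370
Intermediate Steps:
-364806/(-204213) + (5*3755)/F = -364806/(-204213) + (5*3755)/(-380364) = -364806*(-1/204213) + 18775*(-1/380364) = 121602/68071 - 18775/380364 = 44974990103/25891757844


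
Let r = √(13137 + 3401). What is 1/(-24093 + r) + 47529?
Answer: 27588498475626/580456111 - √16538/580456111 ≈ 47529.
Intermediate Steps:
r = √16538 ≈ 128.60
1/(-24093 + r) + 47529 = 1/(-24093 + √16538) + 47529 = 47529 + 1/(-24093 + √16538)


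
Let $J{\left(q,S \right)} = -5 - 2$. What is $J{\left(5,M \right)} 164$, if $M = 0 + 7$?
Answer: $-1148$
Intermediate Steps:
$M = 7$
$J{\left(q,S \right)} = -7$
$J{\left(5,M \right)} 164 = \left(-7\right) 164 = -1148$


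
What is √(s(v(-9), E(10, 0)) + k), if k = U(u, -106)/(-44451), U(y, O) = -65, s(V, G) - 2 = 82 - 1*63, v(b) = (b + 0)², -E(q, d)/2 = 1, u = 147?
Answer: 4*√288170894/14817 ≈ 4.5827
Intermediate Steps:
E(q, d) = -2 (E(q, d) = -2*1 = -2)
v(b) = b²
s(V, G) = 21 (s(V, G) = 2 + (82 - 1*63) = 2 + (82 - 63) = 2 + 19 = 21)
k = 65/44451 (k = -65/(-44451) = -65*(-1/44451) = 65/44451 ≈ 0.0014623)
√(s(v(-9), E(10, 0)) + k) = √(21 + 65/44451) = √(933536/44451) = 4*√288170894/14817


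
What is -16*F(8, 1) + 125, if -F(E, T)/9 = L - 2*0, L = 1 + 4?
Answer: 845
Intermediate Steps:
L = 5
F(E, T) = -45 (F(E, T) = -9*(5 - 2*0) = -9*(5 + 0) = -9*5 = -45)
-16*F(8, 1) + 125 = -16*(-45) + 125 = 720 + 125 = 845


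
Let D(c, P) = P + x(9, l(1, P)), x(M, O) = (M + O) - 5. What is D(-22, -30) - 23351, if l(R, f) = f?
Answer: -23407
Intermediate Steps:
x(M, O) = -5 + M + O
D(c, P) = 4 + 2*P (D(c, P) = P + (-5 + 9 + P) = P + (4 + P) = 4 + 2*P)
D(-22, -30) - 23351 = (4 + 2*(-30)) - 23351 = (4 - 60) - 23351 = -56 - 23351 = -23407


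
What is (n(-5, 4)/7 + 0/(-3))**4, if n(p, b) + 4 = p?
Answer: 6561/2401 ≈ 2.7326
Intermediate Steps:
n(p, b) = -4 + p
(n(-5, 4)/7 + 0/(-3))**4 = ((-4 - 5)/7 + 0/(-3))**4 = (-9*1/7 + 0*(-1/3))**4 = (-9/7 + 0)**4 = (-9/7)**4 = 6561/2401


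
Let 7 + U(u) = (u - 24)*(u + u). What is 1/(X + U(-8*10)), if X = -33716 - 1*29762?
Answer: -1/46845 ≈ -2.1347e-5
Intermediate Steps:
U(u) = -7 + 2*u*(-24 + u) (U(u) = -7 + (u - 24)*(u + u) = -7 + (-24 + u)*(2*u) = -7 + 2*u*(-24 + u))
X = -63478 (X = -33716 - 29762 = -63478)
1/(X + U(-8*10)) = 1/(-63478 + (-7 - (-384)*10 + 2*(-8*10)²)) = 1/(-63478 + (-7 - 48*(-80) + 2*(-80)²)) = 1/(-63478 + (-7 + 3840 + 2*6400)) = 1/(-63478 + (-7 + 3840 + 12800)) = 1/(-63478 + 16633) = 1/(-46845) = -1/46845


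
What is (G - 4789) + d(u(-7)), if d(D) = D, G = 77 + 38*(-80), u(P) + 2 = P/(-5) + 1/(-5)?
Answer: -38764/5 ≈ -7752.8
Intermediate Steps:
u(P) = -11/5 - P/5 (u(P) = -2 + (P/(-5) + 1/(-5)) = -2 + (P*(-⅕) + 1*(-⅕)) = -2 + (-P/5 - ⅕) = -2 + (-⅕ - P/5) = -11/5 - P/5)
G = -2963 (G = 77 - 3040 = -2963)
(G - 4789) + d(u(-7)) = (-2963 - 4789) + (-11/5 - ⅕*(-7)) = -7752 + (-11/5 + 7/5) = -7752 - ⅘ = -38764/5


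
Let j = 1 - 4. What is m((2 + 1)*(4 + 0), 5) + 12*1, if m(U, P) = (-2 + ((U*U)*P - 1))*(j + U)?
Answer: 6465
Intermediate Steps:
j = -3
m(U, P) = (-3 + U)*(-3 + P*U**2) (m(U, P) = (-2 + ((U*U)*P - 1))*(-3 + U) = (-2 + (U**2*P - 1))*(-3 + U) = (-2 + (P*U**2 - 1))*(-3 + U) = (-2 + (-1 + P*U**2))*(-3 + U) = (-3 + P*U**2)*(-3 + U) = (-3 + U)*(-3 + P*U**2))
m((2 + 1)*(4 + 0), 5) + 12*1 = (9 - 3*(2 + 1)*(4 + 0) + 5*((2 + 1)*(4 + 0))**3 - 3*5*((2 + 1)*(4 + 0))**2) + 12*1 = (9 - 9*4 + 5*(3*4)**3 - 3*5*(3*4)**2) + 12 = (9 - 3*12 + 5*12**3 - 3*5*12**2) + 12 = (9 - 36 + 5*1728 - 3*5*144) + 12 = (9 - 36 + 8640 - 2160) + 12 = 6453 + 12 = 6465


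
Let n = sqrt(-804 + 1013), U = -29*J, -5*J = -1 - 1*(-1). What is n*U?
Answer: 0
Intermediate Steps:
J = 0 (J = -(-1 - 1*(-1))/5 = -(-1 + 1)/5 = -1/5*0 = 0)
U = 0 (U = -29*0 = 0)
n = sqrt(209) ≈ 14.457
n*U = sqrt(209)*0 = 0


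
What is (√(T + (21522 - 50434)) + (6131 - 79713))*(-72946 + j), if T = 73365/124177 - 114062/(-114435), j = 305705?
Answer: -17126872738 + 232759*I*√648652136680012620363505/4736731665 ≈ -1.7127e+10 + 3.9576e+7*I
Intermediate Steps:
T = 22559400749/14210194995 (T = 73365*(1/124177) - 114062*(-1/114435) = 73365/124177 + 114062/114435 = 22559400749/14210194995 ≈ 1.5876)
(√(T + (21522 - 50434)) + (6131 - 79713))*(-72946 + j) = (√(22559400749/14210194995 + (21522 - 50434)) + (6131 - 79713))*(-72946 + 305705) = (√(22559400749/14210194995 - 28912) - 73582)*232759 = (√(-410822598294691/14210194995) - 73582)*232759 = (I*√648652136680012620363505/4736731665 - 73582)*232759 = (-73582 + I*√648652136680012620363505/4736731665)*232759 = -17126872738 + 232759*I*√648652136680012620363505/4736731665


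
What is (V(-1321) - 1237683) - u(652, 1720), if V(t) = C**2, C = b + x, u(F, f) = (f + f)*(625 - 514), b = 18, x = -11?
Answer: -1619474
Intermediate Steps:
u(F, f) = 222*f (u(F, f) = (2*f)*111 = 222*f)
C = 7 (C = 18 - 11 = 7)
V(t) = 49 (V(t) = 7**2 = 49)
(V(-1321) - 1237683) - u(652, 1720) = (49 - 1237683) - 222*1720 = -1237634 - 1*381840 = -1237634 - 381840 = -1619474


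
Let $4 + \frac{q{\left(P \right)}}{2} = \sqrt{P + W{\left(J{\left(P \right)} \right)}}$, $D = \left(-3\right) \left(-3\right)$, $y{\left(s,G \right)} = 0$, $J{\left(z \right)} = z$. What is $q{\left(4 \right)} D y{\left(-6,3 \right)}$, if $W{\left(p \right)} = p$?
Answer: $0$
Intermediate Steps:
$D = 9$
$q{\left(P \right)} = -8 + 2 \sqrt{2} \sqrt{P}$ ($q{\left(P \right)} = -8 + 2 \sqrt{P + P} = -8 + 2 \sqrt{2 P} = -8 + 2 \sqrt{2} \sqrt{P}$)
$q{\left(4 \right)} D y{\left(-6,3 \right)} = \left(-8 + 2 \sqrt{2} \sqrt{4}\right) 9 \cdot 0 = \left(-8 + 2 \sqrt{2} \cdot 2\right) 9 \cdot 0 = \left(-8 + 4 \sqrt{2}\right) 9 \cdot 0 = \left(-72 + 36 \sqrt{2}\right) 0 = 0$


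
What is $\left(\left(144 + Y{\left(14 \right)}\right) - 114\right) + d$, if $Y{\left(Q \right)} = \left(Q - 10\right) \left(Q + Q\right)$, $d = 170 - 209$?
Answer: $103$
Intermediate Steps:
$d = -39$ ($d = 170 - 209 = -39$)
$Y{\left(Q \right)} = 2 Q \left(-10 + Q\right)$ ($Y{\left(Q \right)} = \left(-10 + Q\right) 2 Q = 2 Q \left(-10 + Q\right)$)
$\left(\left(144 + Y{\left(14 \right)}\right) - 114\right) + d = \left(\left(144 + 2 \cdot 14 \left(-10 + 14\right)\right) - 114\right) - 39 = \left(\left(144 + 2 \cdot 14 \cdot 4\right) - 114\right) - 39 = \left(\left(144 + 112\right) - 114\right) - 39 = \left(256 - 114\right) - 39 = 142 - 39 = 103$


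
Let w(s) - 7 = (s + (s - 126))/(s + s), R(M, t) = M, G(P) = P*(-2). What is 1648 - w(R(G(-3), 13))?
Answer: 3301/2 ≈ 1650.5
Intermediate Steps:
G(P) = -2*P
w(s) = 7 + (-126 + 2*s)/(2*s) (w(s) = 7 + (s + (s - 126))/(s + s) = 7 + (s + (-126 + s))/((2*s)) = 7 + (-126 + 2*s)*(1/(2*s)) = 7 + (-126 + 2*s)/(2*s))
1648 - w(R(G(-3), 13)) = 1648 - (8 - 63/((-2*(-3)))) = 1648 - (8 - 63/6) = 1648 - (8 - 63*1/6) = 1648 - (8 - 21/2) = 1648 - 1*(-5/2) = 1648 + 5/2 = 3301/2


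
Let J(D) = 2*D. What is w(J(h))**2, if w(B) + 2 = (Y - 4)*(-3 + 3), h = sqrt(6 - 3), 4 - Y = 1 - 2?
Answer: 4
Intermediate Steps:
Y = 5 (Y = 4 - (1 - 2) = 4 - 1*(-1) = 4 + 1 = 5)
h = sqrt(3) ≈ 1.7320
w(B) = -2 (w(B) = -2 + (5 - 4)*(-3 + 3) = -2 + 1*0 = -2 + 0 = -2)
w(J(h))**2 = (-2)**2 = 4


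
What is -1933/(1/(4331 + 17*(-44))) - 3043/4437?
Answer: -1807670258/261 ≈ -6.9259e+6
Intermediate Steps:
-1933/(1/(4331 + 17*(-44))) - 3043/4437 = -1933/(1/(4331 - 748)) - 3043*1/4437 = -1933/(1/3583) - 179/261 = -1933/1/3583 - 179/261 = -1933*3583 - 179/261 = -6925939 - 179/261 = -1807670258/261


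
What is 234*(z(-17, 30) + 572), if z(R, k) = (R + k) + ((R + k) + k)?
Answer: 146952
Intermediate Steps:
z(R, k) = 2*R + 3*k (z(R, k) = (R + k) + (R + 2*k) = 2*R + 3*k)
234*(z(-17, 30) + 572) = 234*((2*(-17) + 3*30) + 572) = 234*((-34 + 90) + 572) = 234*(56 + 572) = 234*628 = 146952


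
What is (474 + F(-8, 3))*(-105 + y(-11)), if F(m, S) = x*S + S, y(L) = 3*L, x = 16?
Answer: -72450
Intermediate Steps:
F(m, S) = 17*S (F(m, S) = 16*S + S = 17*S)
(474 + F(-8, 3))*(-105 + y(-11)) = (474 + 17*3)*(-105 + 3*(-11)) = (474 + 51)*(-105 - 33) = 525*(-138) = -72450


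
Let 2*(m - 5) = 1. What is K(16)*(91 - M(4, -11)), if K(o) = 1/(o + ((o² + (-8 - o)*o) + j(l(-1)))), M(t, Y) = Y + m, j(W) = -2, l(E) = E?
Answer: -193/228 ≈ -0.84649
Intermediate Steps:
m = 11/2 (m = 5 + (½)*1 = 5 + ½ = 11/2 ≈ 5.5000)
M(t, Y) = 11/2 + Y (M(t, Y) = Y + 11/2 = 11/2 + Y)
K(o) = 1/(-2 + o + o² + o*(-8 - o)) (K(o) = 1/(o + ((o² + (-8 - o)*o) - 2)) = 1/(o + ((o² + o*(-8 - o)) - 2)) = 1/(o + (-2 + o² + o*(-8 - o))) = 1/(-2 + o + o² + o*(-8 - o)))
K(16)*(91 - M(4, -11)) = (-1/(2 + 7*16))*(91 - (11/2 - 11)) = (-1/(2 + 112))*(91 - 1*(-11/2)) = (-1/114)*(91 + 11/2) = -1*1/114*(193/2) = -1/114*193/2 = -193/228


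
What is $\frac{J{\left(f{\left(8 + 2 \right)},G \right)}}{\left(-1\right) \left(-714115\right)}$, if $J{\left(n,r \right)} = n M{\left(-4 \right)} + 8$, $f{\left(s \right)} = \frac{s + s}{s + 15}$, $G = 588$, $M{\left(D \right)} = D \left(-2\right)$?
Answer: $\frac{72}{3570575} \approx 2.0165 \cdot 10^{-5}$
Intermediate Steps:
$M{\left(D \right)} = - 2 D$
$f{\left(s \right)} = \frac{2 s}{15 + s}$
$J{\left(n,r \right)} = 8 + 8 n$ ($J{\left(n,r \right)} = n \left(\left(-2\right) \left(-4\right)\right) + 8 = n 8 + 8 = 8 n + 8 = 8 + 8 n$)
$\frac{J{\left(f{\left(8 + 2 \right)},G \right)}}{\left(-1\right) \left(-714115\right)} = \frac{8 + 8 \frac{2 \left(8 + 2\right)}{15 + \left(8 + 2\right)}}{\left(-1\right) \left(-714115\right)} = \frac{8 + 8 \cdot 2 \cdot 10 \frac{1}{15 + 10}}{714115} = \left(8 + 8 \cdot 2 \cdot 10 \cdot \frac{1}{25}\right) \frac{1}{714115} = \left(8 + 8 \cdot \frac{4}{5}\right) \frac{1}{714115} = \left(8 + \frac{32}{5}\right) \frac{1}{714115} = \frac{72}{5} \cdot \frac{1}{714115} = \frac{72}{3570575}$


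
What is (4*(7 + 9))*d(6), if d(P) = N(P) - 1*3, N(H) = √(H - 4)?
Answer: -192 + 64*√2 ≈ -101.49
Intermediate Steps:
N(H) = √(-4 + H)
d(P) = -3 + √(-4 + P) (d(P) = √(-4 + P) - 1*3 = √(-4 + P) - 3 = -3 + √(-4 + P))
(4*(7 + 9))*d(6) = (4*(7 + 9))*(-3 + √(-4 + 6)) = (4*16)*(-3 + √2) = 64*(-3 + √2) = -192 + 64*√2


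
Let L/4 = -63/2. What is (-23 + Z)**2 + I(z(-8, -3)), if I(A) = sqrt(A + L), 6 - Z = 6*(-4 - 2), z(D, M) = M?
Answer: 361 + I*sqrt(129) ≈ 361.0 + 11.358*I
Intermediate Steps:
L = -126 (L = 4*(-63/2) = -126)
Z = 42 (Z = 6 - 6*(-4 - 2) = 6 - 6*(-6) = 6 - 1*(-36) = 6 + 36 = 42)
I(A) = sqrt(-126 + A) (I(A) = sqrt(A - 126) = sqrt(-126 + A))
(-23 + Z)**2 + I(z(-8, -3)) = (-23 + 42)**2 + sqrt(-126 - 3) = 19**2 + sqrt(-129) = 361 + I*sqrt(129)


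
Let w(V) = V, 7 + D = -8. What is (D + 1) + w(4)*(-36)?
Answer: -158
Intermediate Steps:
D = -15 (D = -7 - 8 = -15)
(D + 1) + w(4)*(-36) = (-15 + 1) + 4*(-36) = -14 - 144 = -158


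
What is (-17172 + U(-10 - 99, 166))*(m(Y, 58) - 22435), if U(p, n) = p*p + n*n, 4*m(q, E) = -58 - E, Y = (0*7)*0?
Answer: -500160960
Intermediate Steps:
Y = 0 (Y = 0*0 = 0)
m(q, E) = -29/2 - E/4 (m(q, E) = (-58 - E)/4 = -29/2 - E/4)
U(p, n) = n**2 + p**2 (U(p, n) = p**2 + n**2 = n**2 + p**2)
(-17172 + U(-10 - 99, 166))*(m(Y, 58) - 22435) = (-17172 + (166**2 + (-10 - 99)**2))*((-29/2 - 1/4*58) - 22435) = (-17172 + (27556 + (-109)**2))*((-29/2 - 29/2) - 22435) = (-17172 + (27556 + 11881))*(-29 - 22435) = (-17172 + 39437)*(-22464) = 22265*(-22464) = -500160960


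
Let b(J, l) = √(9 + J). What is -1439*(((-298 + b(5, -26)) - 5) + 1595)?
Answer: -1859188 - 1439*√14 ≈ -1.8646e+6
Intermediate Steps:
-1439*(((-298 + b(5, -26)) - 5) + 1595) = -1439*(((-298 + √(9 + 5)) - 5) + 1595) = -1439*(((-298 + √14) - 5) + 1595) = -1439*((-303 + √14) + 1595) = -1439*(1292 + √14) = -1859188 - 1439*√14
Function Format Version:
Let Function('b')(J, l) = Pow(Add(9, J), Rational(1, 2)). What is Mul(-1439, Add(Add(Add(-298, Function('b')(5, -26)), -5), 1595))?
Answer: Add(-1859188, Mul(-1439, Pow(14, Rational(1, 2)))) ≈ -1.8646e+6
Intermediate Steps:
Mul(-1439, Add(Add(Add(-298, Function('b')(5, -26)), -5), 1595)) = Mul(-1439, Add(Add(Add(-298, Pow(Add(9, 5), Rational(1, 2))), -5), 1595)) = Mul(-1439, Add(Add(Add(-298, Pow(14, Rational(1, 2))), -5), 1595)) = Mul(-1439, Add(Add(-303, Pow(14, Rational(1, 2))), 1595)) = Mul(-1439, Add(1292, Pow(14, Rational(1, 2)))) = Add(-1859188, Mul(-1439, Pow(14, Rational(1, 2))))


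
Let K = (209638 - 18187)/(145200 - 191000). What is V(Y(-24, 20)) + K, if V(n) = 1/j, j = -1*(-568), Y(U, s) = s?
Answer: -1698412/406475 ≈ -4.1784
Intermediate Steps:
j = 568
V(n) = 1/568
K = -191451/45800 (K = 191451/(-45800) = 191451*(-1/45800) = -191451/45800 ≈ -4.1802)
V(Y(-24, 20)) + K = 1/568 - 191451/45800 = -1698412/406475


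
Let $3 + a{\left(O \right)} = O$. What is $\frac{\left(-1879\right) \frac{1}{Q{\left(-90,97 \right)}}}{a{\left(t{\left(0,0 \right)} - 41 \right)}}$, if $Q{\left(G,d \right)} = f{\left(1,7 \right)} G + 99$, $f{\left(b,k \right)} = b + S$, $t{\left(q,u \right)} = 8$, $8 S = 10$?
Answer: $- \frac{1879}{3726} \approx -0.50429$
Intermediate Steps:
$S = \frac{5}{4}$ ($S = \frac{1}{8} \cdot 10 = \frac{5}{4} \approx 1.25$)
$a{\left(O \right)} = -3 + O$
$f{\left(b,k \right)} = \frac{5}{4} + b$ ($f{\left(b,k \right)} = b + \frac{5}{4} = \frac{5}{4} + b$)
$Q{\left(G,d \right)} = 99 + \frac{9 G}{4}$ ($Q{\left(G,d \right)} = \left(\frac{5}{4} + 1\right) G + 99 = \frac{9 G}{4} + 99 = 99 + \frac{9 G}{4}$)
$\frac{\left(-1879\right) \frac{1}{Q{\left(-90,97 \right)}}}{a{\left(t{\left(0,0 \right)} - 41 \right)}} = \frac{\left(-1879\right) \frac{1}{99 + \frac{9}{4} \left(-90\right)}}{-3 + \left(8 - 41\right)} = \frac{\left(-1879\right) \frac{1}{99 - \frac{405}{2}}}{-3 - 33} = \frac{\left(-1879\right) \frac{1}{- \frac{207}{2}}}{-36} = \left(-1879\right) \left(- \frac{2}{207}\right) \left(- \frac{1}{36}\right) = \frac{3758}{207} \left(- \frac{1}{36}\right) = - \frac{1879}{3726}$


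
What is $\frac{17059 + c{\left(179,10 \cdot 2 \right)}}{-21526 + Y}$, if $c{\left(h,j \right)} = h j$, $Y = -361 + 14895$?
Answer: $- \frac{20639}{6992} \approx -2.9518$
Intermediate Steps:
$Y = 14534$
$\frac{17059 + c{\left(179,10 \cdot 2 \right)}}{-21526 + Y} = \frac{17059 + 179 \cdot 10 \cdot 2}{-21526 + 14534} = \frac{17059 + 179 \cdot 20}{-6992} = \left(17059 + 3580\right) \left(- \frac{1}{6992}\right) = 20639 \left(- \frac{1}{6992}\right) = - \frac{20639}{6992}$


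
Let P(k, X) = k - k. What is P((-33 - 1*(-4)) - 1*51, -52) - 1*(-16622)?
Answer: 16622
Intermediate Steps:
P(k, X) = 0
P((-33 - 1*(-4)) - 1*51, -52) - 1*(-16622) = 0 - 1*(-16622) = 0 + 16622 = 16622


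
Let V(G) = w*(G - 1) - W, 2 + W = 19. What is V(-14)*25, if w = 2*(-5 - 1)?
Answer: 4075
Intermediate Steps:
w = -12 (w = 2*(-6) = -12)
W = 17 (W = -2 + 19 = 17)
V(G) = -5 - 12*G (V(G) = -12*(G - 1) - 1*17 = -12*(-1 + G) - 17 = (12 - 12*G) - 17 = -5 - 12*G)
V(-14)*25 = (-5 - 12*(-14))*25 = (-5 + 168)*25 = 163*25 = 4075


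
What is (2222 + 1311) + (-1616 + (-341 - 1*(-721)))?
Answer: 2297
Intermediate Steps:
(2222 + 1311) + (-1616 + (-341 - 1*(-721))) = 3533 + (-1616 + (-341 + 721)) = 3533 + (-1616 + 380) = 3533 - 1236 = 2297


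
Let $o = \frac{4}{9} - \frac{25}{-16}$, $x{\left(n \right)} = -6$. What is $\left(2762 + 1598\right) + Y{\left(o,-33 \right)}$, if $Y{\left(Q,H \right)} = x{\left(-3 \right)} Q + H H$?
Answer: $\frac{130487}{24} \approx 5437.0$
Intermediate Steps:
$o = \frac{289}{144}$ ($o = 4 \cdot \frac{1}{9} - - \frac{25}{16} = \frac{4}{9} + \frac{25}{16} = \frac{289}{144} \approx 2.0069$)
$Y{\left(Q,H \right)} = H^{2} - 6 Q$ ($Y{\left(Q,H \right)} = - 6 Q + H H = - 6 Q + H^{2} = H^{2} - 6 Q$)
$\left(2762 + 1598\right) + Y{\left(o,-33 \right)} = \left(2762 + 1598\right) + \left(\left(-33\right)^{2} - \frac{289}{24}\right) = 4360 + \left(1089 - \frac{289}{24}\right) = 4360 + \frac{25847}{24} = \frac{130487}{24}$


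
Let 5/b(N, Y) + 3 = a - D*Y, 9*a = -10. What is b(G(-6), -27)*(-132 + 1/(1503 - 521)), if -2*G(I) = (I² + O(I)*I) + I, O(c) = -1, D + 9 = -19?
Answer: 5833035/6717862 ≈ 0.86829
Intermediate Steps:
D = -28 (D = -9 - 19 = -28)
a = -10/9 (a = (⅑)*(-10) = -10/9 ≈ -1.1111)
G(I) = -I²/2 (G(I) = -((I² - I) + I)/2 = -I²/2)
b(N, Y) = 5/(-37/9 + 28*Y) (b(N, Y) = 5/(-3 + (-10/9 - (-28)*Y)) = 5/(-3 + (-10/9 + 28*Y)) = 5/(-37/9 + 28*Y))
b(G(-6), -27)*(-132 + 1/(1503 - 521)) = (45/(-37 + 252*(-27)))*(-132 + 1/(1503 - 521)) = (45/(-37 - 6804))*(-132 + 1/982) = (45/(-6841))*(-132 + 1/982) = (45*(-1/6841))*(-129623/982) = -45/6841*(-129623/982) = 5833035/6717862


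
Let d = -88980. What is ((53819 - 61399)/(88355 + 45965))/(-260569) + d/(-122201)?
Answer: 155713391642099/213849477550204 ≈ 0.72814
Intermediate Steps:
((53819 - 61399)/(88355 + 45965))/(-260569) + d/(-122201) = ((53819 - 61399)/(88355 + 45965))/(-260569) - 88980/(-122201) = -7580/134320*(-1/260569) - 88980*(-1/122201) = -7580*1/134320*(-1/260569) + 88980/122201 = -379/6716*(-1/260569) + 88980/122201 = 379/1749981404 + 88980/122201 = 155713391642099/213849477550204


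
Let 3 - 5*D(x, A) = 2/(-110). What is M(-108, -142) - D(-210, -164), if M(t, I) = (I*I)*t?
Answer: -598870966/275 ≈ -2.1777e+6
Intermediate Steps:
M(t, I) = t*I**2 (M(t, I) = I**2*t = t*I**2)
D(x, A) = 166/275 (D(x, A) = 3/5 - 2/(5*(-110)) = 3/5 - 2*(-1)/(5*110) = 3/5 - 1/5*(-1/55) = 3/5 + 1/275 = 166/275)
M(-108, -142) - D(-210, -164) = -108*(-142)**2 - 1*166/275 = -108*20164 - 166/275 = -2177712 - 166/275 = -598870966/275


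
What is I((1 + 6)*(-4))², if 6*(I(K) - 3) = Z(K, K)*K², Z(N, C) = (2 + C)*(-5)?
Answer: 2597838961/9 ≈ 2.8865e+8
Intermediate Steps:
Z(N, C) = -10 - 5*C
I(K) = 3 + K²*(-10 - 5*K)/6 (I(K) = 3 + ((-10 - 5*K)*K²)/6 = 3 + (K²*(-10 - 5*K))/6 = 3 + K²*(-10 - 5*K)/6)
I((1 + 6)*(-4))² = (3 - 5*((1 + 6)*(-4))²*(2 + (1 + 6)*(-4))/6)² = (3 - 5*(7*(-4))²*(2 + 7*(-4))/6)² = (3 - ⅚*(-28)²*(2 - 28))² = (3 - ⅚*784*(-26))² = (3 + 50960/3)² = (50969/3)² = 2597838961/9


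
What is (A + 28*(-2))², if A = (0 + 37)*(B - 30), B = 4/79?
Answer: 8457745156/6241 ≈ 1.3552e+6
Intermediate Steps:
B = 4/79 (B = 4*(1/79) = 4/79 ≈ 0.050633)
A = -87542/79 (A = (0 + 37)*(4/79 - 30) = 37*(-2366/79) = -87542/79 ≈ -1108.1)
(A + 28*(-2))² = (-87542/79 + 28*(-2))² = (-87542/79 - 56)² = (-91966/79)² = 8457745156/6241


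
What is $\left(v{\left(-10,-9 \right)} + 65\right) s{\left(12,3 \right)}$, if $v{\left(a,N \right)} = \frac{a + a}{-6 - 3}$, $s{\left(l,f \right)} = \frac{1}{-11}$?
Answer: $- \frac{55}{9} \approx -6.1111$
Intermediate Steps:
$s{\left(l,f \right)} = - \frac{1}{11}$
$v{\left(a,N \right)} = - \frac{2 a}{9}$ ($v{\left(a,N \right)} = \frac{2 a}{-9} = 2 a \left(- \frac{1}{9}\right) = - \frac{2 a}{9}$)
$\left(v{\left(-10,-9 \right)} + 65\right) s{\left(12,3 \right)} = \left(\left(- \frac{2}{9}\right) \left(-10\right) + 65\right) \left(- \frac{1}{11}\right) = \left(\frac{20}{9} + 65\right) \left(- \frac{1}{11}\right) = \frac{605}{9} \left(- \frac{1}{11}\right) = - \frac{55}{9}$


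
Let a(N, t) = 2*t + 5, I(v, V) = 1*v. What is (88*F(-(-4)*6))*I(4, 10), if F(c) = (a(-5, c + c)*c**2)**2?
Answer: 1191325335552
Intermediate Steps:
I(v, V) = v
a(N, t) = 5 + 2*t
F(c) = c**4*(5 + 4*c)**2 (F(c) = ((5 + 2*(c + c))*c**2)**2 = ((5 + 2*(2*c))*c**2)**2 = ((5 + 4*c)*c**2)**2 = (c**2*(5 + 4*c))**2 = c**4*(5 + 4*c)**2)
(88*F(-(-4)*6))*I(4, 10) = (88*((-(-4)*6)**4*(5 + 4*(-(-4)*6))**2))*4 = (88*((-4*(-6))**4*(5 + 4*(-4*(-6)))**2))*4 = (88*(24**4*(5 + 4*24)**2))*4 = (88*(331776*(5 + 96)**2))*4 = (88*(331776*101**2))*4 = (88*(331776*10201))*4 = (88*3384446976)*4 = 297831333888*4 = 1191325335552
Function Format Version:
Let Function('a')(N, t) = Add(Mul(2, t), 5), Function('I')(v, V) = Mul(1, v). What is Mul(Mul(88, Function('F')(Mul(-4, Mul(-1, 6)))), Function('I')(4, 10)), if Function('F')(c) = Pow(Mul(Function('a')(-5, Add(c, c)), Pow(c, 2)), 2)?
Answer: 1191325335552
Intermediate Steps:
Function('I')(v, V) = v
Function('a')(N, t) = Add(5, Mul(2, t))
Function('F')(c) = Mul(Pow(c, 4), Pow(Add(5, Mul(4, c)), 2)) (Function('F')(c) = Pow(Mul(Add(5, Mul(2, Add(c, c))), Pow(c, 2)), 2) = Pow(Mul(Add(5, Mul(2, Mul(2, c))), Pow(c, 2)), 2) = Pow(Mul(Add(5, Mul(4, c)), Pow(c, 2)), 2) = Pow(Mul(Pow(c, 2), Add(5, Mul(4, c))), 2) = Mul(Pow(c, 4), Pow(Add(5, Mul(4, c)), 2)))
Mul(Mul(88, Function('F')(Mul(-4, Mul(-1, 6)))), Function('I')(4, 10)) = Mul(Mul(88, Mul(Pow(Mul(-4, Mul(-1, 6)), 4), Pow(Add(5, Mul(4, Mul(-4, Mul(-1, 6)))), 2))), 4) = Mul(Mul(88, Mul(Pow(Mul(-4, -6), 4), Pow(Add(5, Mul(4, Mul(-4, -6))), 2))), 4) = Mul(Mul(88, Mul(Pow(24, 4), Pow(Add(5, Mul(4, 24)), 2))), 4) = Mul(Mul(88, Mul(331776, Pow(Add(5, 96), 2))), 4) = Mul(Mul(88, Mul(331776, Pow(101, 2))), 4) = Mul(Mul(88, Mul(331776, 10201)), 4) = Mul(Mul(88, 3384446976), 4) = Mul(297831333888, 4) = 1191325335552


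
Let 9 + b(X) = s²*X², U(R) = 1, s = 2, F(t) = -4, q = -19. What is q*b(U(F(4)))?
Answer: 95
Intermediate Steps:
b(X) = -9 + 4*X² (b(X) = -9 + 2²*X² = -9 + 4*X²)
q*b(U(F(4))) = -19*(-9 + 4*1²) = -19*(-9 + 4*1) = -19*(-9 + 4) = -19*(-5) = 95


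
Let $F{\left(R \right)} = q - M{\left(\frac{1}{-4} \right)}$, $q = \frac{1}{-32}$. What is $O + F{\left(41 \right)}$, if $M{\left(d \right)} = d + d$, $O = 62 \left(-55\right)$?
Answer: $- \frac{109105}{32} \approx -3409.5$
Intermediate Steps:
$O = -3410$
$q = - \frac{1}{32} \approx -0.03125$
$M{\left(d \right)} = 2 d$
$F{\left(R \right)} = \frac{15}{32}$ ($F{\left(R \right)} = - \frac{1}{32} - \frac{2}{-4} = - \frac{1}{32} - 2 \left(- \frac{1}{4}\right) = - \frac{1}{32} - - \frac{1}{2} = - \frac{1}{32} + \frac{1}{2} = \frac{15}{32}$)
$O + F{\left(41 \right)} = -3410 + \frac{15}{32} = - \frac{109105}{32}$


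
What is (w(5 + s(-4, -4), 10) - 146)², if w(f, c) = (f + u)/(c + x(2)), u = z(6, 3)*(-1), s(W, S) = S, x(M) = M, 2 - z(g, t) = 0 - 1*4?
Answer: 3087049/144 ≈ 21438.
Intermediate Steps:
z(g, t) = 6 (z(g, t) = 2 - (0 - 1*4) = 2 - (0 - 4) = 2 - 1*(-4) = 2 + 4 = 6)
u = -6 (u = 6*(-1) = -6)
w(f, c) = (-6 + f)/(2 + c) (w(f, c) = (f - 6)/(c + 2) = (-6 + f)/(2 + c))
(w(5 + s(-4, -4), 10) - 146)² = ((-6 + (5 - 4))/(2 + 10) - 146)² = ((-6 + 1)/12 - 146)² = ((1/12)*(-5) - 146)² = (-5/12 - 146)² = (-1757/12)² = 3087049/144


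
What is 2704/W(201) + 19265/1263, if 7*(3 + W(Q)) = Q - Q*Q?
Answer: 250317167/16933041 ≈ 14.783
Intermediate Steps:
W(Q) = -3 - Q²/7 + Q/7 (W(Q) = -3 + (Q - Q*Q)/7 = -3 + (Q - Q²)/7 = -3 + (-Q²/7 + Q/7) = -3 - Q²/7 + Q/7)
2704/W(201) + 19265/1263 = 2704/(-3 - ⅐*201² + (⅐)*201) + 19265/1263 = 2704/(-3 - ⅐*40401 + 201/7) + 19265*(1/1263) = 2704/(-3 - 40401/7 + 201/7) + 19265/1263 = 2704/(-40221/7) + 19265/1263 = 2704*(-7/40221) + 19265/1263 = -18928/40221 + 19265/1263 = 250317167/16933041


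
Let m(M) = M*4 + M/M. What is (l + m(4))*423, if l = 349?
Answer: 154818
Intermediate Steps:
m(M) = 1 + 4*M (m(M) = 4*M + 1 = 1 + 4*M)
(l + m(4))*423 = (349 + (1 + 4*4))*423 = (349 + (1 + 16))*423 = (349 + 17)*423 = 366*423 = 154818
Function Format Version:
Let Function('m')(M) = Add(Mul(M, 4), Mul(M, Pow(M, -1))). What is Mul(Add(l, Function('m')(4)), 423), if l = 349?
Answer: 154818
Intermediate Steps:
Function('m')(M) = Add(1, Mul(4, M)) (Function('m')(M) = Add(Mul(4, M), 1) = Add(1, Mul(4, M)))
Mul(Add(l, Function('m')(4)), 423) = Mul(Add(349, Add(1, Mul(4, 4))), 423) = Mul(Add(349, Add(1, 16)), 423) = Mul(Add(349, 17), 423) = Mul(366, 423) = 154818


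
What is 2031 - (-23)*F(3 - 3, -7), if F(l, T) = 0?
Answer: 2031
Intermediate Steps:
2031 - (-23)*F(3 - 3, -7) = 2031 - (-23)*0 = 2031 - 1*0 = 2031 + 0 = 2031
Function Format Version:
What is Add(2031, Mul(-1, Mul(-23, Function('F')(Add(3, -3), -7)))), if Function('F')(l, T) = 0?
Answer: 2031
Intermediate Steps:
Add(2031, Mul(-1, Mul(-23, Function('F')(Add(3, -3), -7)))) = Add(2031, Mul(-1, Mul(-23, 0))) = Add(2031, Mul(-1, 0)) = Add(2031, 0) = 2031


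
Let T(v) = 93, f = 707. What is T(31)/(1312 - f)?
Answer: 93/605 ≈ 0.15372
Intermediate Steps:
T(31)/(1312 - f) = 93/(1312 - 1*707) = 93/(1312 - 707) = 93/605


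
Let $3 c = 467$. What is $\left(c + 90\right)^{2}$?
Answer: $\frac{543169}{9} \approx 60352.0$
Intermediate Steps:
$c = \frac{467}{3}$ ($c = \frac{1}{3} \cdot 467 = \frac{467}{3} \approx 155.67$)
$\left(c + 90\right)^{2} = \left(\frac{467}{3} + 90\right)^{2} = \left(\frac{737}{3}\right)^{2} = \frac{543169}{9}$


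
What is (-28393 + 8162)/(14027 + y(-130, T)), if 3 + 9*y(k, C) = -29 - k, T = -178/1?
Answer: -182079/126341 ≈ -1.4412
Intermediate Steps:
T = -178 (T = -178*1 = -178)
y(k, C) = -32/9 - k/9 (y(k, C) = -1/3 + (-29 - k)/9 = -1/3 + (-29/9 - k/9) = -32/9 - k/9)
(-28393 + 8162)/(14027 + y(-130, T)) = (-28393 + 8162)/(14027 + (-32/9 - 1/9*(-130))) = -20231/(14027 + (-32/9 + 130/9)) = -20231/(14027 + 98/9) = -20231/126341/9 = -20231*9/126341 = -182079/126341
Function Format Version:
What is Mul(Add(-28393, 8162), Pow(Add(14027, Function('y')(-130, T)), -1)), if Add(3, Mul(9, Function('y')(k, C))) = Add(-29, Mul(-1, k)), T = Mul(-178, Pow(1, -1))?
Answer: Rational(-182079, 126341) ≈ -1.4412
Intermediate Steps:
T = -178 (T = Mul(-178, 1) = -178)
Function('y')(k, C) = Add(Rational(-32, 9), Mul(Rational(-1, 9), k)) (Function('y')(k, C) = Add(Rational(-1, 3), Mul(Rational(1, 9), Add(-29, Mul(-1, k)))) = Add(Rational(-1, 3), Add(Rational(-29, 9), Mul(Rational(-1, 9), k))) = Add(Rational(-32, 9), Mul(Rational(-1, 9), k)))
Mul(Add(-28393, 8162), Pow(Add(14027, Function('y')(-130, T)), -1)) = Mul(Add(-28393, 8162), Pow(Add(14027, Add(Rational(-32, 9), Mul(Rational(-1, 9), -130))), -1)) = Mul(-20231, Pow(Add(14027, Add(Rational(-32, 9), Rational(130, 9))), -1)) = Mul(-20231, Pow(Add(14027, Rational(98, 9)), -1)) = Mul(-20231, Pow(Rational(126341, 9), -1)) = Mul(-20231, Rational(9, 126341)) = Rational(-182079, 126341)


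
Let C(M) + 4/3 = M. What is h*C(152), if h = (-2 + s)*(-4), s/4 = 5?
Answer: -10848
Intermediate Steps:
s = 20 (s = 4*5 = 20)
C(M) = -4/3 + M
h = -72 (h = (-2 + 20)*(-4) = 18*(-4) = -72)
h*C(152) = -72*(-4/3 + 152) = -72*452/3 = -10848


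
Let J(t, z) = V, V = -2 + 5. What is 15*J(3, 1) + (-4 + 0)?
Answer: 41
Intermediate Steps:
V = 3
J(t, z) = 3
15*J(3, 1) + (-4 + 0) = 15*3 + (-4 + 0) = 45 - 4 = 41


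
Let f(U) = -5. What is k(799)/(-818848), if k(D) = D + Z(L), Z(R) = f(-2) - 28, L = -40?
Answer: -383/409424 ≈ -0.00093546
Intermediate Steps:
Z(R) = -33 (Z(R) = -5 - 28 = -33)
k(D) = -33 + D (k(D) = D - 33 = -33 + D)
k(799)/(-818848) = (-33 + 799)/(-818848) = 766*(-1/818848) = -383/409424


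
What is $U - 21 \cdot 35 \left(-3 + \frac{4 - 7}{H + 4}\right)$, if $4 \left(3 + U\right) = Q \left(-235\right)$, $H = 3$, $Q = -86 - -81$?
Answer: $\frac{11243}{4} \approx 2810.8$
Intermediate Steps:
$Q = -5$ ($Q = -86 + 81 = -5$)
$U = \frac{1163}{4}$ ($U = -3 + \frac{\left(-5\right) \left(-235\right)}{4} = -3 + \frac{1}{4} \cdot 1175 = -3 + \frac{1175}{4} = \frac{1163}{4} \approx 290.75$)
$U - 21 \cdot 35 \left(-3 + \frac{4 - 7}{H + 4}\right) = \frac{1163}{4} - 21 \cdot 35 \left(-3 + \frac{4 - 7}{3 + 4}\right) = \frac{1163}{4} - 735 \left(-3 - \frac{3}{7}\right) = \frac{1163}{4} - 735 \left(- \frac{24}{7}\right) = \frac{1163}{4} - -2520 = \frac{1163}{4} + 2520 = \frac{11243}{4}$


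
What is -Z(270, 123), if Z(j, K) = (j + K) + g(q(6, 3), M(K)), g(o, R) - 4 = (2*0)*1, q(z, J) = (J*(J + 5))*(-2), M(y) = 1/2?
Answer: -397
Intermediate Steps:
M(y) = ½
q(z, J) = -2*J*(5 + J) (q(z, J) = (J*(5 + J))*(-2) = -2*J*(5 + J))
g(o, R) = 4 (g(o, R) = 4 + (2*0)*1 = 4 + 0*1 = 4 + 0 = 4)
Z(j, K) = 4 + K + j (Z(j, K) = (j + K) + 4 = (K + j) + 4 = 4 + K + j)
-Z(270, 123) = -(4 + 123 + 270) = -1*397 = -397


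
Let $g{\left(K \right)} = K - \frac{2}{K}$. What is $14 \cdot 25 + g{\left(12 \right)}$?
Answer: $\frac{2171}{6} \approx 361.83$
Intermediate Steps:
$14 \cdot 25 + g{\left(12 \right)} = 14 \cdot 25 + \left(12 - \frac{2}{12}\right) = 350 + \left(12 - \frac{1}{6}\right) = 350 + \frac{71}{6} = \frac{2171}{6}$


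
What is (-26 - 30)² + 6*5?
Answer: 3166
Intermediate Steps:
(-26 - 30)² + 6*5 = (-56)² + 30 = 3136 + 30 = 3166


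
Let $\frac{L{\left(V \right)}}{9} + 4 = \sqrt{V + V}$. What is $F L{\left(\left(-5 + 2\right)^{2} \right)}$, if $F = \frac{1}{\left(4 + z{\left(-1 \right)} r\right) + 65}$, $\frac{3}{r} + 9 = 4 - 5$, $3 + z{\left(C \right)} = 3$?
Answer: $- \frac{12}{23} + \frac{9 \sqrt{2}}{23} \approx 0.031649$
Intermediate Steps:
$z{\left(C \right)} = 0$ ($z{\left(C \right)} = -3 + 3 = 0$)
$r = - \frac{3}{10}$ ($r = \frac{3}{-9 + \left(4 - 5\right)} = \frac{3}{-9 - 1} = \frac{3}{-10} = 3 \left(- \frac{1}{10}\right) = - \frac{3}{10} \approx -0.3$)
$L{\left(V \right)} = -36 + 9 \sqrt{2} \sqrt{V}$ ($L{\left(V \right)} = -36 + 9 \sqrt{V + V} = -36 + 9 \sqrt{2 V} = -36 + 9 \sqrt{2} \sqrt{V}$)
$F = \frac{1}{69}$ ($F = \frac{1}{\left(4 + 0 \left(- \frac{3}{10}\right)\right) + 65} = \frac{1}{\left(4 + 0\right) + 65} = \frac{1}{4 + 65} = \frac{1}{69} \approx 0.014493$)
$F L{\left(\left(-5 + 2\right)^{2} \right)} = \frac{-36 + 9 \sqrt{2} \sqrt{\left(-5 + 2\right)^{2}}}{69} = \frac{-36 + 9 \sqrt{2} \sqrt{\left(-3\right)^{2}}}{69} = \frac{-36 + 9 \sqrt{2} \sqrt{9}}{69} = \frac{-36 + 9 \sqrt{2} \cdot 3}{69} = \frac{-36 + 27 \sqrt{2}}{69} = - \frac{12}{23} + \frac{9 \sqrt{2}}{23}$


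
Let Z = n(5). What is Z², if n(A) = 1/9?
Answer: 1/81 ≈ 0.012346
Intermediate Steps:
n(A) = ⅑
Z = ⅑ ≈ 0.11111
Z² = (⅑)² = 1/81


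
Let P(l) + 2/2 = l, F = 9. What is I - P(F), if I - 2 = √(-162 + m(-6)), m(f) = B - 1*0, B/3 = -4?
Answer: -6 + I*√174 ≈ -6.0 + 13.191*I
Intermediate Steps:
B = -12 (B = 3*(-4) = -12)
m(f) = -12 (m(f) = -12 - 1*0 = -12 + 0 = -12)
I = 2 + I*√174 (I = 2 + √(-162 - 12) = 2 + √(-174) = 2 + I*√174 ≈ 2.0 + 13.191*I)
P(l) = -1 + l
I - P(F) = (2 + I*√174) - (-1 + 9) = (2 + I*√174) - 1*8 = (2 + I*√174) - 8 = -6 + I*√174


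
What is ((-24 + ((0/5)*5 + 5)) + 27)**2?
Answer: 64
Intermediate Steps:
((-24 + ((0/5)*5 + 5)) + 27)**2 = ((-24 + ((0*(1/5))*5 + 5)) + 27)**2 = ((-24 + (0*5 + 5)) + 27)**2 = ((-24 + (0 + 5)) + 27)**2 = ((-24 + 5) + 27)**2 = (-19 + 27)**2 = 8**2 = 64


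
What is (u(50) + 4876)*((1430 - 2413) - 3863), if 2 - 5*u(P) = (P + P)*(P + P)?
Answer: -69695172/5 ≈ -1.3939e+7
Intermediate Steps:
u(P) = 2/5 - 4*P**2/5 (u(P) = 2/5 - (P + P)*(P + P)/5 = 2/5 - 2*P*2*P/5 = 2/5 - 4*P**2/5)
(u(50) + 4876)*((1430 - 2413) - 3863) = ((2/5 - 4/5*50**2) + 4876)*((1430 - 2413) - 3863) = ((2/5 - 4/5*2500) + 4876)*(-983 - 3863) = ((2/5 - 2000) + 4876)*(-4846) = (-9998/5 + 4876)*(-4846) = (14382/5)*(-4846) = -69695172/5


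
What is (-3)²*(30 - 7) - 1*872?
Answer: -665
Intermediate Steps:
(-3)²*(30 - 7) - 1*872 = 9*23 - 872 = 207 - 872 = -665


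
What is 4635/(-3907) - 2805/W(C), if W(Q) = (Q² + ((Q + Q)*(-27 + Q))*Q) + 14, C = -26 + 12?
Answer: -5687385/5633894 ≈ -1.0095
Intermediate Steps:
C = -14
W(Q) = 14 + Q² + 2*Q²*(-27 + Q) (W(Q) = (Q² + ((2*Q)*(-27 + Q))*Q) + 14 = (Q² + (2*Q*(-27 + Q))*Q) + 14 = (Q² + 2*Q²*(-27 + Q)) + 14 = 14 + Q² + 2*Q²*(-27 + Q))
4635/(-3907) - 2805/W(C) = 4635/(-3907) - 2805/(14 - 53*(-14)² + 2*(-14)³) = 4635*(-1/3907) - 2805/(14 - 53*196 + 2*(-2744)) = -4635/3907 - 2805/(14 - 10388 - 5488) = -4635/3907 - 2805/(-15862) = -4635/3907 - 2805*(-1/15862) = -4635/3907 + 255/1442 = -5687385/5633894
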